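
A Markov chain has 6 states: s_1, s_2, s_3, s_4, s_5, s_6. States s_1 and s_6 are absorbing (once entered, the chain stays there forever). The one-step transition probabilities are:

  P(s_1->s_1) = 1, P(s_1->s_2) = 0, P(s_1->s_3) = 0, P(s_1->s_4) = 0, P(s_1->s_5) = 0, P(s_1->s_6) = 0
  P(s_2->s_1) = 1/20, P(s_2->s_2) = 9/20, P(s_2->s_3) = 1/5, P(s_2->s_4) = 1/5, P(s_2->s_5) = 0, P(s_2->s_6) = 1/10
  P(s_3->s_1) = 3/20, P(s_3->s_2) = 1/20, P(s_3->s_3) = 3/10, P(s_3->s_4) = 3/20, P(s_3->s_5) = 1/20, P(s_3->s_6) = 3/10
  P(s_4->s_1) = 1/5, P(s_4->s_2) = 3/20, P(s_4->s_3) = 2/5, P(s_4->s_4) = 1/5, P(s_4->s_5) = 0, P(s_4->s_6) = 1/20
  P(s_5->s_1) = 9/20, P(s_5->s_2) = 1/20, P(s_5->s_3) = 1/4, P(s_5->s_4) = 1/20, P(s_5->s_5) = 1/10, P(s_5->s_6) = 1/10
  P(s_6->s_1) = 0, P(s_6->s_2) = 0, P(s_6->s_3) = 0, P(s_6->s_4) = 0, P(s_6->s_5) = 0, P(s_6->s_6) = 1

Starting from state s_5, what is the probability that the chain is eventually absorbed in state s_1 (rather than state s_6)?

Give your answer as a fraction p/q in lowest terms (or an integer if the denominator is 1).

Let a_i = P(absorbed in s_1 | start in state i).
Boundary conditions: a_s_1 = 1, a_s_6 = 0.
For each transient state i, a_i = sum_j P(i->j) * a_j:
  a_s_2 = 1/20*a_s_1 + 9/20*a_s_2 + 1/5*a_s_3 + 1/5*a_s_4 + 0*a_s_5 + 1/10*a_s_6
  a_s_3 = 3/20*a_s_1 + 1/20*a_s_2 + 3/10*a_s_3 + 3/20*a_s_4 + 1/20*a_s_5 + 3/10*a_s_6
  a_s_4 = 1/5*a_s_1 + 3/20*a_s_2 + 2/5*a_s_3 + 1/5*a_s_4 + 0*a_s_5 + 1/20*a_s_6
  a_s_5 = 9/20*a_s_1 + 1/20*a_s_2 + 1/4*a_s_3 + 1/20*a_s_4 + 1/10*a_s_5 + 1/10*a_s_6

Substituting a_s_1 = 1 and a_s_6 = 0, rearrange to (I - Q) a = r where r[i] = P(i -> s_1):
  [11/20, -1/5, -1/5, 0] . (a_s_2, a_s_3, a_s_4, a_s_5) = 1/20
  [-1/20, 7/10, -3/20, -1/20] . (a_s_2, a_s_3, a_s_4, a_s_5) = 3/20
  [-3/20, -2/5, 4/5, 0] . (a_s_2, a_s_3, a_s_4, a_s_5) = 1/5
  [-1/20, -1/4, -1/20, 9/10] . (a_s_2, a_s_3, a_s_4, a_s_5) = 9/20

Solving yields:
  a_s_2 = 1799/4148
  a_s_3 = 13525/33184
  a_s_4 = 17757/33184
  a_s_5 = 22135/33184

Starting state is s_5, so the absorption probability is a_s_5 = 22135/33184.

Answer: 22135/33184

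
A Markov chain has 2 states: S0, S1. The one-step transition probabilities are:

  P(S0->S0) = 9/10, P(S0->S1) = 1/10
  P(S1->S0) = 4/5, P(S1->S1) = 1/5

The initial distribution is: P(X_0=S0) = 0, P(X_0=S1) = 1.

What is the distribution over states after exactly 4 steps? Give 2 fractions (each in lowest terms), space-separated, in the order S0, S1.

Answer: 1111/1250 139/1250

Derivation:
Propagating the distribution step by step (d_{t+1} = d_t * P):
d_0 = (S0=0, S1=1)
  d_1[S0] = 0*9/10 + 1*4/5 = 4/5
  d_1[S1] = 0*1/10 + 1*1/5 = 1/5
d_1 = (S0=4/5, S1=1/5)
  d_2[S0] = 4/5*9/10 + 1/5*4/5 = 22/25
  d_2[S1] = 4/5*1/10 + 1/5*1/5 = 3/25
d_2 = (S0=22/25, S1=3/25)
  d_3[S0] = 22/25*9/10 + 3/25*4/5 = 111/125
  d_3[S1] = 22/25*1/10 + 3/25*1/5 = 14/125
d_3 = (S0=111/125, S1=14/125)
  d_4[S0] = 111/125*9/10 + 14/125*4/5 = 1111/1250
  d_4[S1] = 111/125*1/10 + 14/125*1/5 = 139/1250
d_4 = (S0=1111/1250, S1=139/1250)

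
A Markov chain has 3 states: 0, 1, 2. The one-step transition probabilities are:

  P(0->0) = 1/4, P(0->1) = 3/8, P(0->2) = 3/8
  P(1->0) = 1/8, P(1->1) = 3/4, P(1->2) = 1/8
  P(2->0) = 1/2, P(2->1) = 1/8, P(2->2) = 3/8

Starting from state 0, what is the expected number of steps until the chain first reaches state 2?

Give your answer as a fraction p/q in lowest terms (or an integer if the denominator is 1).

Let h_i = expected steps to first reach 2 from state i.
Boundary: h_2 = 0.
First-step equations for the other states:
  h_0 = 1 + 1/4*h_0 + 3/8*h_1 + 3/8*h_2
  h_1 = 1 + 1/8*h_0 + 3/4*h_1 + 1/8*h_2

Substituting h_2 = 0 and rearranging gives the linear system (I - Q) h = 1:
  [3/4, -3/8] . (h_0, h_1) = 1
  [-1/8, 1/4] . (h_0, h_1) = 1

Solving yields:
  h_0 = 40/9
  h_1 = 56/9

Starting state is 0, so the expected hitting time is h_0 = 40/9.

Answer: 40/9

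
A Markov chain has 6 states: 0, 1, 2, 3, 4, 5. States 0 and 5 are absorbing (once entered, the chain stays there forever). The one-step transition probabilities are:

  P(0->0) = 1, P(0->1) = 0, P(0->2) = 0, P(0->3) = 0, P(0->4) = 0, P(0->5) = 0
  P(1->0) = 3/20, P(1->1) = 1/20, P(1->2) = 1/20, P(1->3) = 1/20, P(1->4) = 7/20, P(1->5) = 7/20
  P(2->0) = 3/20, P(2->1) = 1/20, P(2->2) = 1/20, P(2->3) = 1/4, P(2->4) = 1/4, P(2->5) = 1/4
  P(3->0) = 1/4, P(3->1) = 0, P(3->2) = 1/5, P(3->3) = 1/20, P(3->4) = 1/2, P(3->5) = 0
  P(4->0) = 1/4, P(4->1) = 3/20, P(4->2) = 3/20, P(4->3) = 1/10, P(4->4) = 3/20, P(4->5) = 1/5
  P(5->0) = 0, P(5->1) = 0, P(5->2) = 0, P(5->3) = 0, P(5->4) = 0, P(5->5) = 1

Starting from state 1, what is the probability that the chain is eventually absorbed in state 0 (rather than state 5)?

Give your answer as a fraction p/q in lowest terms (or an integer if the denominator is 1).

Answer: 1943/4712

Derivation:
Let a_i = P(absorbed in 0 | start in state i).
Boundary conditions: a_0 = 1, a_5 = 0.
For each transient state i, a_i = sum_j P(i->j) * a_j:
  a_1 = 3/20*a_0 + 1/20*a_1 + 1/20*a_2 + 1/20*a_3 + 7/20*a_4 + 7/20*a_5
  a_2 = 3/20*a_0 + 1/20*a_1 + 1/20*a_2 + 1/4*a_3 + 1/4*a_4 + 1/4*a_5
  a_3 = 1/4*a_0 + 0*a_1 + 1/5*a_2 + 1/20*a_3 + 1/2*a_4 + 0*a_5
  a_4 = 1/4*a_0 + 3/20*a_1 + 3/20*a_2 + 1/10*a_3 + 3/20*a_4 + 1/5*a_5

Substituting a_0 = 1 and a_5 = 0, rearrange to (I - Q) a = r where r[i] = P(i -> 0):
  [19/20, -1/20, -1/20, -7/20] . (a_1, a_2, a_3, a_4) = 3/20
  [-1/20, 19/20, -1/4, -1/4] . (a_1, a_2, a_3, a_4) = 3/20
  [0, -1/5, 19/20, -1/2] . (a_1, a_2, a_3, a_4) = 1/4
  [-3/20, -3/20, -1/10, 17/20] . (a_1, a_2, a_3, a_4) = 1/4

Solving yields:
  a_1 = 1943/4712
  a_2 = 2301/4712
  a_3 = 759/1178
  a_4 = 623/1178

Starting state is 1, so the absorption probability is a_1 = 1943/4712.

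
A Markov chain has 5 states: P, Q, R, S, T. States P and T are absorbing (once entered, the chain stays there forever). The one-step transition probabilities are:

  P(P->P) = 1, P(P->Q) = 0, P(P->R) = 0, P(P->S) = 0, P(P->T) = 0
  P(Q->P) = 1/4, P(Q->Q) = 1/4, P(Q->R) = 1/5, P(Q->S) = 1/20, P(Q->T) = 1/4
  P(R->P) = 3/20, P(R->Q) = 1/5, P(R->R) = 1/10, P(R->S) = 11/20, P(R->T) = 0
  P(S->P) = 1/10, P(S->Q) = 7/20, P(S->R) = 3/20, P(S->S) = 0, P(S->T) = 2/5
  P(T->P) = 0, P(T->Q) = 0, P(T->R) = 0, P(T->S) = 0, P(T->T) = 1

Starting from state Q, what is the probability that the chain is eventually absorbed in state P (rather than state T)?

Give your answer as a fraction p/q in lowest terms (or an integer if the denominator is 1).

Let a_i = P(absorbed in P | start in state i).
Boundary conditions: a_P = 1, a_T = 0.
For each transient state i, a_i = sum_j P(i->j) * a_j:
  a_Q = 1/4*a_P + 1/4*a_Q + 1/5*a_R + 1/20*a_S + 1/4*a_T
  a_R = 3/20*a_P + 1/5*a_Q + 1/10*a_R + 11/20*a_S + 0*a_T
  a_S = 1/10*a_P + 7/20*a_Q + 3/20*a_R + 0*a_S + 2/5*a_T

Substituting a_P = 1 and a_T = 0, rearrange to (I - Q) a = r where r[i] = P(i -> P):
  [3/4, -1/5, -1/20] . (a_Q, a_R, a_S) = 1/4
  [-1/5, 9/10, -11/20] . (a_Q, a_R, a_S) = 3/20
  [-7/20, -3/20, 1] . (a_Q, a_R, a_S) = 1/10

Solving yields:
  a_Q = 2008/4139
  a_R = 2002/4139
  a_S = 1417/4139

Starting state is Q, so the absorption probability is a_Q = 2008/4139.

Answer: 2008/4139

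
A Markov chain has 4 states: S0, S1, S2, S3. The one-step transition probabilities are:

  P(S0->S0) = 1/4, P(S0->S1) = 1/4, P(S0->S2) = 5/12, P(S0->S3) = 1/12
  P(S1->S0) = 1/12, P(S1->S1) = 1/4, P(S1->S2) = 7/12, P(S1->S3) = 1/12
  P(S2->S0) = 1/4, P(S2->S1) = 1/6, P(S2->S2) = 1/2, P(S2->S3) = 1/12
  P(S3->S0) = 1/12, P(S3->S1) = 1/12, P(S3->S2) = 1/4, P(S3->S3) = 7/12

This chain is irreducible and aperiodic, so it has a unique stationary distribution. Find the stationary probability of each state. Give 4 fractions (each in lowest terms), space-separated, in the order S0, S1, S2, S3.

Answer: 77/402 37/201 92/201 1/6

Derivation:
The stationary distribution satisfies pi = pi * P, i.e.:
  pi_S0 = 1/4*pi_S0 + 1/12*pi_S1 + 1/4*pi_S2 + 1/12*pi_S3
  pi_S1 = 1/4*pi_S0 + 1/4*pi_S1 + 1/6*pi_S2 + 1/12*pi_S3
  pi_S2 = 5/12*pi_S0 + 7/12*pi_S1 + 1/2*pi_S2 + 1/4*pi_S3
  pi_S3 = 1/12*pi_S0 + 1/12*pi_S1 + 1/12*pi_S2 + 7/12*pi_S3
with normalization: pi_S0 + pi_S1 + pi_S2 + pi_S3 = 1.

Using the first 3 balance equations plus normalization, the linear system A*pi = b is:
  [-3/4, 1/12, 1/4, 1/12] . pi = 0
  [1/4, -3/4, 1/6, 1/12] . pi = 0
  [5/12, 7/12, -1/2, 1/4] . pi = 0
  [1, 1, 1, 1] . pi = 1

Solving yields:
  pi_S0 = 77/402
  pi_S1 = 37/201
  pi_S2 = 92/201
  pi_S3 = 1/6

Verification (pi * P):
  77/402*1/4 + 37/201*1/12 + 92/201*1/4 + 1/6*1/12 = 77/402 = pi_S0  (ok)
  77/402*1/4 + 37/201*1/4 + 92/201*1/6 + 1/6*1/12 = 37/201 = pi_S1  (ok)
  77/402*5/12 + 37/201*7/12 + 92/201*1/2 + 1/6*1/4 = 92/201 = pi_S2  (ok)
  77/402*1/12 + 37/201*1/12 + 92/201*1/12 + 1/6*7/12 = 1/6 = pi_S3  (ok)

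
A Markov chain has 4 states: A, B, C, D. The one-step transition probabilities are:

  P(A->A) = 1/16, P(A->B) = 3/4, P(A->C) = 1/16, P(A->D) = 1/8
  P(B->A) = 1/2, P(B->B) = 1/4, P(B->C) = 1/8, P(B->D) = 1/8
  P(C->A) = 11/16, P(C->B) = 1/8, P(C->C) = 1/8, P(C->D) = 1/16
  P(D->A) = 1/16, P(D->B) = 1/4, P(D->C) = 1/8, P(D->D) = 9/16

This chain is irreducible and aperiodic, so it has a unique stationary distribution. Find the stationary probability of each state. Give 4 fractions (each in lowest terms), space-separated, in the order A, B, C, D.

Answer: 498/1673 645/1673 178/1673 352/1673

Derivation:
The stationary distribution satisfies pi = pi * P, i.e.:
  pi_A = 1/16*pi_A + 1/2*pi_B + 11/16*pi_C + 1/16*pi_D
  pi_B = 3/4*pi_A + 1/4*pi_B + 1/8*pi_C + 1/4*pi_D
  pi_C = 1/16*pi_A + 1/8*pi_B + 1/8*pi_C + 1/8*pi_D
  pi_D = 1/8*pi_A + 1/8*pi_B + 1/16*pi_C + 9/16*pi_D
with normalization: pi_A + pi_B + pi_C + pi_D = 1.

Using the first 3 balance equations plus normalization, the linear system A*pi = b is:
  [-15/16, 1/2, 11/16, 1/16] . pi = 0
  [3/4, -3/4, 1/8, 1/4] . pi = 0
  [1/16, 1/8, -7/8, 1/8] . pi = 0
  [1, 1, 1, 1] . pi = 1

Solving yields:
  pi_A = 498/1673
  pi_B = 645/1673
  pi_C = 178/1673
  pi_D = 352/1673

Verification (pi * P):
  498/1673*1/16 + 645/1673*1/2 + 178/1673*11/16 + 352/1673*1/16 = 498/1673 = pi_A  (ok)
  498/1673*3/4 + 645/1673*1/4 + 178/1673*1/8 + 352/1673*1/4 = 645/1673 = pi_B  (ok)
  498/1673*1/16 + 645/1673*1/8 + 178/1673*1/8 + 352/1673*1/8 = 178/1673 = pi_C  (ok)
  498/1673*1/8 + 645/1673*1/8 + 178/1673*1/16 + 352/1673*9/16 = 352/1673 = pi_D  (ok)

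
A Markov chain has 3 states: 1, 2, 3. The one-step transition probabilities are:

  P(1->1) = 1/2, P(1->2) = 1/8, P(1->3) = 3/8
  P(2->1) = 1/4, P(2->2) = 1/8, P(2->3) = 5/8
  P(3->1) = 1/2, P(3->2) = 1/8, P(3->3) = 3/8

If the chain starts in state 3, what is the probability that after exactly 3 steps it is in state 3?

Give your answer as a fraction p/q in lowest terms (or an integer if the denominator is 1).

Answer: 13/32

Derivation:
Computing P^3 by repeated multiplication:
P^1 =
  1: [1/2, 1/8, 3/8]
  2: [1/4, 1/8, 5/8]
  3: [1/2, 1/8, 3/8]
P^2 =
  1: [15/32, 1/8, 13/32]
  2: [15/32, 1/8, 13/32]
  3: [15/32, 1/8, 13/32]
P^3 =
  1: [15/32, 1/8, 13/32]
  2: [15/32, 1/8, 13/32]
  3: [15/32, 1/8, 13/32]

(P^3)[3 -> 3] = 13/32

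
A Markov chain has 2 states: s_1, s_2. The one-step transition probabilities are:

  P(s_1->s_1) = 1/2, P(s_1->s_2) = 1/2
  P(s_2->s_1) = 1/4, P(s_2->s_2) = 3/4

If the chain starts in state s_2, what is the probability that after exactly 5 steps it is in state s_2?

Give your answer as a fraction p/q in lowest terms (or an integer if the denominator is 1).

Answer: 683/1024

Derivation:
Computing P^5 by repeated multiplication:
P^1 =
  s_1: [1/2, 1/2]
  s_2: [1/4, 3/4]
P^2 =
  s_1: [3/8, 5/8]
  s_2: [5/16, 11/16]
P^3 =
  s_1: [11/32, 21/32]
  s_2: [21/64, 43/64]
P^4 =
  s_1: [43/128, 85/128]
  s_2: [85/256, 171/256]
P^5 =
  s_1: [171/512, 341/512]
  s_2: [341/1024, 683/1024]

(P^5)[s_2 -> s_2] = 683/1024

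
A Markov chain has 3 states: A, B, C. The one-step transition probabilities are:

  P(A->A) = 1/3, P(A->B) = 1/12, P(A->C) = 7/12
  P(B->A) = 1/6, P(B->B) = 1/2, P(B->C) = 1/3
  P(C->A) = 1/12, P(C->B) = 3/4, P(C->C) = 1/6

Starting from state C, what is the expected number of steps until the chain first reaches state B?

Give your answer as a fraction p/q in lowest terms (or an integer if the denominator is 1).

Let h_i = expected steps to first reach B from state i.
Boundary: h_B = 0.
First-step equations for the other states:
  h_A = 1 + 1/3*h_A + 1/12*h_B + 7/12*h_C
  h_C = 1 + 1/12*h_A + 3/4*h_B + 1/6*h_C

Substituting h_B = 0 and rearranging gives the linear system (I - Q) h = 1:
  [2/3, -7/12] . (h_A, h_C) = 1
  [-1/12, 5/6] . (h_A, h_C) = 1

Solving yields:
  h_A = 204/73
  h_C = 108/73

Starting state is C, so the expected hitting time is h_C = 108/73.

Answer: 108/73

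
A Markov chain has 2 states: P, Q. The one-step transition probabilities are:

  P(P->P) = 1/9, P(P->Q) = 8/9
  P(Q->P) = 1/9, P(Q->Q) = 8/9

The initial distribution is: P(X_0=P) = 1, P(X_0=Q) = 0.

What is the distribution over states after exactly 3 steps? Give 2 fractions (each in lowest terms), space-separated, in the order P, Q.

Propagating the distribution step by step (d_{t+1} = d_t * P):
d_0 = (P=1, Q=0)
  d_1[P] = 1*1/9 + 0*1/9 = 1/9
  d_1[Q] = 1*8/9 + 0*8/9 = 8/9
d_1 = (P=1/9, Q=8/9)
  d_2[P] = 1/9*1/9 + 8/9*1/9 = 1/9
  d_2[Q] = 1/9*8/9 + 8/9*8/9 = 8/9
d_2 = (P=1/9, Q=8/9)
  d_3[P] = 1/9*1/9 + 8/9*1/9 = 1/9
  d_3[Q] = 1/9*8/9 + 8/9*8/9 = 8/9
d_3 = (P=1/9, Q=8/9)

Answer: 1/9 8/9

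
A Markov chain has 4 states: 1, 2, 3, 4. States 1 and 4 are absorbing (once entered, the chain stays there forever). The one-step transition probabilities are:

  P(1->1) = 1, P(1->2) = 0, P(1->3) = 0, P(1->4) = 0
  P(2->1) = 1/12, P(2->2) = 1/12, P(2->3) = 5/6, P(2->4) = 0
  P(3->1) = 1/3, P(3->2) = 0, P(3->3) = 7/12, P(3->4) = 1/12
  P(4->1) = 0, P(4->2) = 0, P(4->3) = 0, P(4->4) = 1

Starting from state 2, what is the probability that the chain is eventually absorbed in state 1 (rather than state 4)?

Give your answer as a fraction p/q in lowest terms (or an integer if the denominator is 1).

Answer: 9/11

Derivation:
Let a_i = P(absorbed in 1 | start in state i).
Boundary conditions: a_1 = 1, a_4 = 0.
For each transient state i, a_i = sum_j P(i->j) * a_j:
  a_2 = 1/12*a_1 + 1/12*a_2 + 5/6*a_3 + 0*a_4
  a_3 = 1/3*a_1 + 0*a_2 + 7/12*a_3 + 1/12*a_4

Substituting a_1 = 1 and a_4 = 0, rearrange to (I - Q) a = r where r[i] = P(i -> 1):
  [11/12, -5/6] . (a_2, a_3) = 1/12
  [0, 5/12] . (a_2, a_3) = 1/3

Solving yields:
  a_2 = 9/11
  a_3 = 4/5

Starting state is 2, so the absorption probability is a_2 = 9/11.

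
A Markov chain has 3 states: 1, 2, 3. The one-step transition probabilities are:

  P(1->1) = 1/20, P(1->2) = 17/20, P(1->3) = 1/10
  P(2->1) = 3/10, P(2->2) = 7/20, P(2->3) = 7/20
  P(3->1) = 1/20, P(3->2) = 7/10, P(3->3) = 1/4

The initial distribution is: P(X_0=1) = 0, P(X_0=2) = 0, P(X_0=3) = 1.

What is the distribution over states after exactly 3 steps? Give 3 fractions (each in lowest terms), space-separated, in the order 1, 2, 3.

Propagating the distribution step by step (d_{t+1} = d_t * P):
d_0 = (1=0, 2=0, 3=1)
  d_1[1] = 0*1/20 + 0*3/10 + 1*1/20 = 1/20
  d_1[2] = 0*17/20 + 0*7/20 + 1*7/10 = 7/10
  d_1[3] = 0*1/10 + 0*7/20 + 1*1/4 = 1/4
d_1 = (1=1/20, 2=7/10, 3=1/4)
  d_2[1] = 1/20*1/20 + 7/10*3/10 + 1/4*1/20 = 9/40
  d_2[2] = 1/20*17/20 + 7/10*7/20 + 1/4*7/10 = 37/80
  d_2[3] = 1/20*1/10 + 7/10*7/20 + 1/4*1/4 = 5/16
d_2 = (1=9/40, 2=37/80, 3=5/16)
  d_3[1] = 9/40*1/20 + 37/80*3/10 + 5/16*1/20 = 53/320
  d_3[2] = 9/40*17/20 + 37/80*7/20 + 5/16*7/10 = 183/320
  d_3[3] = 9/40*1/10 + 37/80*7/20 + 5/16*1/4 = 21/80
d_3 = (1=53/320, 2=183/320, 3=21/80)

Answer: 53/320 183/320 21/80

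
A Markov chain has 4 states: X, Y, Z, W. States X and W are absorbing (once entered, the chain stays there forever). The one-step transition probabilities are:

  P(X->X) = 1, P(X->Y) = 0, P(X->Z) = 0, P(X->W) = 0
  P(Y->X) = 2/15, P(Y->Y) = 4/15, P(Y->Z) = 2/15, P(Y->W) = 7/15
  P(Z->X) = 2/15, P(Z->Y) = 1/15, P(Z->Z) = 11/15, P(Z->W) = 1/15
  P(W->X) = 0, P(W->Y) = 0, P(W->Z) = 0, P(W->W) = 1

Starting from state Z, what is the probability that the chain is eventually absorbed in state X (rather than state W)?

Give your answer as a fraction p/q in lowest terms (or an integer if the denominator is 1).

Let a_i = P(absorbed in X | start in state i).
Boundary conditions: a_X = 1, a_W = 0.
For each transient state i, a_i = sum_j P(i->j) * a_j:
  a_Y = 2/15*a_X + 4/15*a_Y + 2/15*a_Z + 7/15*a_W
  a_Z = 2/15*a_X + 1/15*a_Y + 11/15*a_Z + 1/15*a_W

Substituting a_X = 1 and a_W = 0, rearrange to (I - Q) a = r where r[i] = P(i -> X):
  [11/15, -2/15] . (a_Y, a_Z) = 2/15
  [-1/15, 4/15] . (a_Y, a_Z) = 2/15

Solving yields:
  a_Y = 2/7
  a_Z = 4/7

Starting state is Z, so the absorption probability is a_Z = 4/7.

Answer: 4/7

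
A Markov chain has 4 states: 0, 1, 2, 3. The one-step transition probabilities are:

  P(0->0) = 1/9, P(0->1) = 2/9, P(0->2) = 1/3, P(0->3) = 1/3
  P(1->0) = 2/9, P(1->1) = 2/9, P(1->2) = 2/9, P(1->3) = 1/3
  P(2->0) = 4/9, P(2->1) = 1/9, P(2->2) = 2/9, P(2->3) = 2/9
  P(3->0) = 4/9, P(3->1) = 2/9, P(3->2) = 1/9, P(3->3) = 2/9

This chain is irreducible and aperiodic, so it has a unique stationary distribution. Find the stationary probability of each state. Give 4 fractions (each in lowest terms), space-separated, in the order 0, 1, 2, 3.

Answer: 131/436 43/218 49/218 121/436

Derivation:
The stationary distribution satisfies pi = pi * P, i.e.:
  pi_0 = 1/9*pi_0 + 2/9*pi_1 + 4/9*pi_2 + 4/9*pi_3
  pi_1 = 2/9*pi_0 + 2/9*pi_1 + 1/9*pi_2 + 2/9*pi_3
  pi_2 = 1/3*pi_0 + 2/9*pi_1 + 2/9*pi_2 + 1/9*pi_3
  pi_3 = 1/3*pi_0 + 1/3*pi_1 + 2/9*pi_2 + 2/9*pi_3
with normalization: pi_0 + pi_1 + pi_2 + pi_3 = 1.

Using the first 3 balance equations plus normalization, the linear system A*pi = b is:
  [-8/9, 2/9, 4/9, 4/9] . pi = 0
  [2/9, -7/9, 1/9, 2/9] . pi = 0
  [1/3, 2/9, -7/9, 1/9] . pi = 0
  [1, 1, 1, 1] . pi = 1

Solving yields:
  pi_0 = 131/436
  pi_1 = 43/218
  pi_2 = 49/218
  pi_3 = 121/436

Verification (pi * P):
  131/436*1/9 + 43/218*2/9 + 49/218*4/9 + 121/436*4/9 = 131/436 = pi_0  (ok)
  131/436*2/9 + 43/218*2/9 + 49/218*1/9 + 121/436*2/9 = 43/218 = pi_1  (ok)
  131/436*1/3 + 43/218*2/9 + 49/218*2/9 + 121/436*1/9 = 49/218 = pi_2  (ok)
  131/436*1/3 + 43/218*1/3 + 49/218*2/9 + 121/436*2/9 = 121/436 = pi_3  (ok)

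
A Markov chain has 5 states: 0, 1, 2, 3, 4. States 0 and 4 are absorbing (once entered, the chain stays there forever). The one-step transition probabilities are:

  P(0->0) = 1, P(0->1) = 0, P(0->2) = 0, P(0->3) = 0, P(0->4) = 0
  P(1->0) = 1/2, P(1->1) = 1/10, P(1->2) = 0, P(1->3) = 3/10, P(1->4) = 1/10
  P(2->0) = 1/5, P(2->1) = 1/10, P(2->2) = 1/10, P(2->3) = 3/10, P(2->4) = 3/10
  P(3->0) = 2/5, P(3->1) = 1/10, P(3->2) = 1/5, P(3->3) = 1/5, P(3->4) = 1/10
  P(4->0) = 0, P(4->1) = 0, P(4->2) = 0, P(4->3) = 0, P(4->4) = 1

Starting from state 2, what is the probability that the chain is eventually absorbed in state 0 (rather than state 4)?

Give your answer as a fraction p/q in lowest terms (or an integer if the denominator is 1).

Answer: 313/561

Derivation:
Let a_i = P(absorbed in 0 | start in state i).
Boundary conditions: a_0 = 1, a_4 = 0.
For each transient state i, a_i = sum_j P(i->j) * a_j:
  a_1 = 1/2*a_0 + 1/10*a_1 + 0*a_2 + 3/10*a_3 + 1/10*a_4
  a_2 = 1/5*a_0 + 1/10*a_1 + 1/10*a_2 + 3/10*a_3 + 3/10*a_4
  a_3 = 2/5*a_0 + 1/10*a_1 + 1/5*a_2 + 1/5*a_3 + 1/10*a_4

Substituting a_0 = 1 and a_4 = 0, rearrange to (I - Q) a = r where r[i] = P(i -> 0):
  [9/10, 0, -3/10] . (a_1, a_2, a_3) = 1/2
  [-1/10, 9/10, -3/10] . (a_1, a_2, a_3) = 1/5
  [-1/10, -1/5, 4/5] . (a_1, a_2, a_3) = 2/5

Solving yields:
  a_1 = 150/187
  a_2 = 313/561
  a_3 = 415/561

Starting state is 2, so the absorption probability is a_2 = 313/561.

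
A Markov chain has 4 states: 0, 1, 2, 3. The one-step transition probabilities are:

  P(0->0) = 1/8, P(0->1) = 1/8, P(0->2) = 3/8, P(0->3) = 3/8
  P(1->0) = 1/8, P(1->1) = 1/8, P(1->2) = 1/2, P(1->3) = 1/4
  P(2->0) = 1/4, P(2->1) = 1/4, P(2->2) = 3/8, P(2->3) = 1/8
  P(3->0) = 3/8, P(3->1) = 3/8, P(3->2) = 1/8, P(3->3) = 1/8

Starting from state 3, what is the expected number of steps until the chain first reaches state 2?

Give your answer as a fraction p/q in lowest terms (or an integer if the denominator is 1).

Let h_i = expected steps to first reach 2 from state i.
Boundary: h_2 = 0.
First-step equations for the other states:
  h_0 = 1 + 1/8*h_0 + 1/8*h_1 + 3/8*h_2 + 3/8*h_3
  h_1 = 1 + 1/8*h_0 + 1/8*h_1 + 1/2*h_2 + 1/4*h_3
  h_3 = 1 + 3/8*h_0 + 3/8*h_1 + 1/8*h_2 + 1/8*h_3

Substituting h_2 = 0 and rearranging gives the linear system (I - Q) h = 1:
  [7/8, -1/8, -3/8] . (h_0, h_1, h_3) = 1
  [-1/8, 7/8, -1/4] . (h_0, h_1, h_3) = 1
  [-3/8, -3/8, 7/8] . (h_0, h_1, h_3) = 1

Solving yields:
  h_0 = 82/27
  h_1 = 70/27
  h_3 = 32/9

Starting state is 3, so the expected hitting time is h_3 = 32/9.

Answer: 32/9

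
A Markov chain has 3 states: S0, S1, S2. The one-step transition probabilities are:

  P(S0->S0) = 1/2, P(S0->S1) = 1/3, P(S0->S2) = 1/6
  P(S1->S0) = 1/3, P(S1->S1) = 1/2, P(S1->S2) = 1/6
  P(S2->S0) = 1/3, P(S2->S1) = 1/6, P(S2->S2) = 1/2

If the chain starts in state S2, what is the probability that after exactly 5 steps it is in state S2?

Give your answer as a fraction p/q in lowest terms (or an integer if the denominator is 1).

Answer: 41/162

Derivation:
Computing P^5 by repeated multiplication:
P^1 =
  S0: [1/2, 1/3, 1/6]
  S1: [1/3, 1/2, 1/6]
  S2: [1/3, 1/6, 1/2]
P^2 =
  S0: [5/12, 13/36, 2/9]
  S1: [7/18, 7/18, 2/9]
  S2: [7/18, 5/18, 1/3]
P^3 =
  S0: [29/72, 77/216, 13/54]
  S1: [43/108, 13/36, 13/54]
  S2: [43/108, 35/108, 5/18]
P^4 =
  S0: [173/432, 457/1296, 20/81]
  S1: [259/648, 229/648, 20/81]
  S2: [259/648, 221/648, 7/27]
P^5 =
  S0: [1037/2592, 2729/7776, 121/486]
  S1: [1555/3888, 455/1296, 121/486]
  S2: [1555/3888, 1349/3888, 41/162]

(P^5)[S2 -> S2] = 41/162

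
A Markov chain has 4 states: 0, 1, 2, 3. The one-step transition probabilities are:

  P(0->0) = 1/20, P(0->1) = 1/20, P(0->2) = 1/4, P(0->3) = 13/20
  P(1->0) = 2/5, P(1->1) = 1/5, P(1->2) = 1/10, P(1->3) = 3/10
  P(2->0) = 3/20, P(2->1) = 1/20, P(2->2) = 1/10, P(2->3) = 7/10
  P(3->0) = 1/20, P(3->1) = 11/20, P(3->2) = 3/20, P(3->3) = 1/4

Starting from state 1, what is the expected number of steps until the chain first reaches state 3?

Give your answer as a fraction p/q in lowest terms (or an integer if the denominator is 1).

Let h_i = expected steps to first reach 3 from state i.
Boundary: h_3 = 0.
First-step equations for the other states:
  h_0 = 1 + 1/20*h_0 + 1/20*h_1 + 1/4*h_2 + 13/20*h_3
  h_1 = 1 + 2/5*h_0 + 1/5*h_1 + 1/10*h_2 + 3/10*h_3
  h_2 = 1 + 3/20*h_0 + 1/20*h_1 + 1/10*h_2 + 7/10*h_3

Substituting h_3 = 0 and rearranging gives the linear system (I - Q) h = 1:
  [19/20, -1/20, -1/4] . (h_0, h_1, h_2) = 1
  [-2/5, 4/5, -1/10] . (h_0, h_1, h_2) = 1
  [-3/20, -1/20, 9/10] . (h_0, h_1, h_2) = 1

Solving yields:
  h_0 = 1955/1251
  h_1 = 925/417
  h_2 = 1870/1251

Starting state is 1, so the expected hitting time is h_1 = 925/417.

Answer: 925/417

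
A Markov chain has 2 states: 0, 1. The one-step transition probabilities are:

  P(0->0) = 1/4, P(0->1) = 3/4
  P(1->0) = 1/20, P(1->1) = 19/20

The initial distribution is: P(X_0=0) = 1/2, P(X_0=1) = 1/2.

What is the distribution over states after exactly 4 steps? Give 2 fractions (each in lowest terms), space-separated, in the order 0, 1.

Propagating the distribution step by step (d_{t+1} = d_t * P):
d_0 = (0=1/2, 1=1/2)
  d_1[0] = 1/2*1/4 + 1/2*1/20 = 3/20
  d_1[1] = 1/2*3/4 + 1/2*19/20 = 17/20
d_1 = (0=3/20, 1=17/20)
  d_2[0] = 3/20*1/4 + 17/20*1/20 = 2/25
  d_2[1] = 3/20*3/4 + 17/20*19/20 = 23/25
d_2 = (0=2/25, 1=23/25)
  d_3[0] = 2/25*1/4 + 23/25*1/20 = 33/500
  d_3[1] = 2/25*3/4 + 23/25*19/20 = 467/500
d_3 = (0=33/500, 1=467/500)
  d_4[0] = 33/500*1/4 + 467/500*1/20 = 79/1250
  d_4[1] = 33/500*3/4 + 467/500*19/20 = 1171/1250
d_4 = (0=79/1250, 1=1171/1250)

Answer: 79/1250 1171/1250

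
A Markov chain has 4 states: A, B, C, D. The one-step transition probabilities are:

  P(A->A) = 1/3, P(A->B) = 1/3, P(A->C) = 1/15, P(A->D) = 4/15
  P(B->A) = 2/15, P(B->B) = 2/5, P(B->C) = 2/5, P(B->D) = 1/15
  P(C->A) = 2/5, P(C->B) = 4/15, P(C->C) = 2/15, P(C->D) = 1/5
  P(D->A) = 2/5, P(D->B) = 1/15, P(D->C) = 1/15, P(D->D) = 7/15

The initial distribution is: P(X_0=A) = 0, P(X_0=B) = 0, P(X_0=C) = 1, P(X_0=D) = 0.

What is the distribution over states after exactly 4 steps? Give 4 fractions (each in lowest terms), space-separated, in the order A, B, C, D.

Propagating the distribution step by step (d_{t+1} = d_t * P):
d_0 = (A=0, B=0, C=1, D=0)
  d_1[A] = 0*1/3 + 0*2/15 + 1*2/5 + 0*2/5 = 2/5
  d_1[B] = 0*1/3 + 0*2/5 + 1*4/15 + 0*1/15 = 4/15
  d_1[C] = 0*1/15 + 0*2/5 + 1*2/15 + 0*1/15 = 2/15
  d_1[D] = 0*4/15 + 0*1/15 + 1*1/5 + 0*7/15 = 1/5
d_1 = (A=2/5, B=4/15, C=2/15, D=1/5)
  d_2[A] = 2/5*1/3 + 4/15*2/15 + 2/15*2/5 + 1/5*2/5 = 68/225
  d_2[B] = 2/5*1/3 + 4/15*2/5 + 2/15*4/15 + 1/5*1/15 = 13/45
  d_2[C] = 2/5*1/15 + 4/15*2/5 + 2/15*2/15 + 1/5*1/15 = 37/225
  d_2[D] = 2/5*4/15 + 4/15*1/15 + 2/15*1/5 + 1/5*7/15 = 11/45
d_2 = (A=68/225, B=13/45, C=37/225, D=11/45)
  d_3[A] = 68/225*1/3 + 13/45*2/15 + 37/225*2/5 + 11/45*2/5 = 1022/3375
  d_3[B] = 68/225*1/3 + 13/45*2/5 + 37/225*4/15 + 11/45*1/15 = 311/1125
  d_3[C] = 68/225*1/15 + 13/45*2/5 + 37/225*2/15 + 11/45*1/15 = 587/3375
  d_3[D] = 68/225*4/15 + 13/45*1/15 + 37/225*1/5 + 11/45*7/15 = 833/3375
d_3 = (A=1022/3375, B=311/1125, C=587/3375, D=833/3375)
  d_4[A] = 1022/3375*1/3 + 311/1125*2/15 + 587/3375*2/5 + 833/3375*2/5 = 15496/50625
  d_4[B] = 1022/3375*1/3 + 311/1125*2/5 + 587/3375*4/15 + 833/3375*1/15 = 13889/50625
  d_4[C] = 1022/3375*1/15 + 311/1125*2/5 + 587/3375*2/15 + 833/3375*1/15 = 8627/50625
  d_4[D] = 1022/3375*4/15 + 311/1125*1/15 + 587/3375*1/5 + 833/3375*7/15 = 12613/50625
d_4 = (A=15496/50625, B=13889/50625, C=8627/50625, D=12613/50625)

Answer: 15496/50625 13889/50625 8627/50625 12613/50625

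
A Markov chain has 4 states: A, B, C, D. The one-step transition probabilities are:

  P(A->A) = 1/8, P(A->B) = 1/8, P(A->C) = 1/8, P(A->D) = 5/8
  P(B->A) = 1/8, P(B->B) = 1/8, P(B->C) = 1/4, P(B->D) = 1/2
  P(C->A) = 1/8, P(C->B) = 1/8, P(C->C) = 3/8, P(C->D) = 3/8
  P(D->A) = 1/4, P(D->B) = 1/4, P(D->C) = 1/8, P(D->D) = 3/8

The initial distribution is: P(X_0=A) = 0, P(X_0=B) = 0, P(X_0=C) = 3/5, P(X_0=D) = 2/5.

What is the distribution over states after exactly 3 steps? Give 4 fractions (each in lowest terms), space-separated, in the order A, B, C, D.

Answer: 461/2560 461/2560 513/2560 225/512

Derivation:
Propagating the distribution step by step (d_{t+1} = d_t * P):
d_0 = (A=0, B=0, C=3/5, D=2/5)
  d_1[A] = 0*1/8 + 0*1/8 + 3/5*1/8 + 2/5*1/4 = 7/40
  d_1[B] = 0*1/8 + 0*1/8 + 3/5*1/8 + 2/5*1/4 = 7/40
  d_1[C] = 0*1/8 + 0*1/4 + 3/5*3/8 + 2/5*1/8 = 11/40
  d_1[D] = 0*5/8 + 0*1/2 + 3/5*3/8 + 2/5*3/8 = 3/8
d_1 = (A=7/40, B=7/40, C=11/40, D=3/8)
  d_2[A] = 7/40*1/8 + 7/40*1/8 + 11/40*1/8 + 3/8*1/4 = 11/64
  d_2[B] = 7/40*1/8 + 7/40*1/8 + 11/40*1/8 + 3/8*1/4 = 11/64
  d_2[C] = 7/40*1/8 + 7/40*1/4 + 11/40*3/8 + 3/8*1/8 = 69/320
  d_2[D] = 7/40*5/8 + 7/40*1/2 + 11/40*3/8 + 3/8*3/8 = 141/320
d_2 = (A=11/64, B=11/64, C=69/320, D=141/320)
  d_3[A] = 11/64*1/8 + 11/64*1/8 + 69/320*1/8 + 141/320*1/4 = 461/2560
  d_3[B] = 11/64*1/8 + 11/64*1/8 + 69/320*1/8 + 141/320*1/4 = 461/2560
  d_3[C] = 11/64*1/8 + 11/64*1/4 + 69/320*3/8 + 141/320*1/8 = 513/2560
  d_3[D] = 11/64*5/8 + 11/64*1/2 + 69/320*3/8 + 141/320*3/8 = 225/512
d_3 = (A=461/2560, B=461/2560, C=513/2560, D=225/512)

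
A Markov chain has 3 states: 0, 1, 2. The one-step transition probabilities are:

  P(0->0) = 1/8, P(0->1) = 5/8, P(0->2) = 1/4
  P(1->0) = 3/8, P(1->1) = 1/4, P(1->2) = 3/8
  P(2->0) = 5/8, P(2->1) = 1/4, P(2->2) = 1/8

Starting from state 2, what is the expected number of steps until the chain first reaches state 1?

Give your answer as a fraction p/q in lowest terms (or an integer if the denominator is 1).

Let h_i = expected steps to first reach 1 from state i.
Boundary: h_1 = 0.
First-step equations for the other states:
  h_0 = 1 + 1/8*h_0 + 5/8*h_1 + 1/4*h_2
  h_2 = 1 + 5/8*h_0 + 1/4*h_1 + 1/8*h_2

Substituting h_1 = 0 and rearranging gives the linear system (I - Q) h = 1:
  [7/8, -1/4] . (h_0, h_2) = 1
  [-5/8, 7/8] . (h_0, h_2) = 1

Solving yields:
  h_0 = 24/13
  h_2 = 32/13

Starting state is 2, so the expected hitting time is h_2 = 32/13.

Answer: 32/13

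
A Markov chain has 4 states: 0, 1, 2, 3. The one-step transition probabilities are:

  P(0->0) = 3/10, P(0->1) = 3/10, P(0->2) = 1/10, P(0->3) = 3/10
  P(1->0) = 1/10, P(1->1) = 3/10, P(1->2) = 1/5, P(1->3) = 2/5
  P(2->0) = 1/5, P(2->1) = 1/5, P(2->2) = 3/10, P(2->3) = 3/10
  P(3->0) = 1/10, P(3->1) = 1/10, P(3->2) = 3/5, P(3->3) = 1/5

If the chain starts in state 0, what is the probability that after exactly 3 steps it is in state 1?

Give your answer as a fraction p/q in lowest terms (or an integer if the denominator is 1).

Computing P^3 by repeated multiplication:
P^1 =
  0: [3/10, 3/10, 1/10, 3/10]
  1: [1/10, 3/10, 1/5, 2/5]
  2: [1/5, 1/5, 3/10, 3/10]
  3: [1/10, 1/10, 3/5, 1/5]
P^2 =
  0: [17/100, 23/100, 3/10, 3/10]
  1: [7/50, 1/5, 37/100, 29/100]
  2: [17/100, 21/100, 33/100, 29/100]
  3: [9/50, 1/5, 33/100, 29/100]
P^3 =
  0: [41/250, 21/100, 333/1000, 293/1000]
  1: [33/200, 41/200, 339/1000, 291/1000]
  2: [167/1000, 209/1000, 83/250, 73/250]
  3: [169/1000, 209/1000, 331/1000, 291/1000]

(P^3)[0 -> 1] = 21/100

Answer: 21/100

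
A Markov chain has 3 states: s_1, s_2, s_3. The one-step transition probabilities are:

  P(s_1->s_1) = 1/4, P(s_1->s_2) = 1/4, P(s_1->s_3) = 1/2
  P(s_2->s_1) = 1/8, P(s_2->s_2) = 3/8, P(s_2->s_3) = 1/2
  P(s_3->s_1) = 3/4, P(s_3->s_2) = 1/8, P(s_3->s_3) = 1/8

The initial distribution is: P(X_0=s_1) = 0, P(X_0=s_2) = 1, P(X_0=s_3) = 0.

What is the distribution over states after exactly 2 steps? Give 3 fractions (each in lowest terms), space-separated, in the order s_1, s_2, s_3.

Propagating the distribution step by step (d_{t+1} = d_t * P):
d_0 = (s_1=0, s_2=1, s_3=0)
  d_1[s_1] = 0*1/4 + 1*1/8 + 0*3/4 = 1/8
  d_1[s_2] = 0*1/4 + 1*3/8 + 0*1/8 = 3/8
  d_1[s_3] = 0*1/2 + 1*1/2 + 0*1/8 = 1/2
d_1 = (s_1=1/8, s_2=3/8, s_3=1/2)
  d_2[s_1] = 1/8*1/4 + 3/8*1/8 + 1/2*3/4 = 29/64
  d_2[s_2] = 1/8*1/4 + 3/8*3/8 + 1/2*1/8 = 15/64
  d_2[s_3] = 1/8*1/2 + 3/8*1/2 + 1/2*1/8 = 5/16
d_2 = (s_1=29/64, s_2=15/64, s_3=5/16)

Answer: 29/64 15/64 5/16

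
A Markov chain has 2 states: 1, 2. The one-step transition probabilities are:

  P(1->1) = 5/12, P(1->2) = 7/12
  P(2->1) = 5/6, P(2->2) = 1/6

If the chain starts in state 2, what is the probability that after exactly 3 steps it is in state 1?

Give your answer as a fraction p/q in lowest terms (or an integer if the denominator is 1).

Computing P^3 by repeated multiplication:
P^1 =
  1: [5/12, 7/12]
  2: [5/6, 1/6]
P^2 =
  1: [95/144, 49/144]
  2: [35/72, 37/72]
P^3 =
  1: [965/1728, 763/1728]
  2: [545/864, 319/864]

(P^3)[2 -> 1] = 545/864

Answer: 545/864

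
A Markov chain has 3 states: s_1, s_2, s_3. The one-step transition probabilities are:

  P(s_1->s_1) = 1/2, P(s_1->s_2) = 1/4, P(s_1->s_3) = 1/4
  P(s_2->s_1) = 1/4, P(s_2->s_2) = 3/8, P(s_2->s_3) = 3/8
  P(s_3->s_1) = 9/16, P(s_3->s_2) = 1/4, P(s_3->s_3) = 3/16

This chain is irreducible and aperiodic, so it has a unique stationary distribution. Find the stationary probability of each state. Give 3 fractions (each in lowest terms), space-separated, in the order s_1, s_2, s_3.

The stationary distribution satisfies pi = pi * P, i.e.:
  pi_s_1 = 1/2*pi_s_1 + 1/4*pi_s_2 + 9/16*pi_s_3
  pi_s_2 = 1/4*pi_s_1 + 3/8*pi_s_2 + 1/4*pi_s_3
  pi_s_3 = 1/4*pi_s_1 + 3/8*pi_s_2 + 3/16*pi_s_3
with normalization: pi_s_1 + pi_s_2 + pi_s_3 = 1.

Using the first 2 balance equations plus normalization, the linear system A*pi = b is:
  [-1/2, 1/4, 9/16] . pi = 0
  [1/4, -5/8, 1/4] . pi = 0
  [1, 1, 1] . pi = 1

Solving yields:
  pi_s_1 = 53/119
  pi_s_2 = 2/7
  pi_s_3 = 32/119

Verification (pi * P):
  53/119*1/2 + 2/7*1/4 + 32/119*9/16 = 53/119 = pi_s_1  (ok)
  53/119*1/4 + 2/7*3/8 + 32/119*1/4 = 2/7 = pi_s_2  (ok)
  53/119*1/4 + 2/7*3/8 + 32/119*3/16 = 32/119 = pi_s_3  (ok)

Answer: 53/119 2/7 32/119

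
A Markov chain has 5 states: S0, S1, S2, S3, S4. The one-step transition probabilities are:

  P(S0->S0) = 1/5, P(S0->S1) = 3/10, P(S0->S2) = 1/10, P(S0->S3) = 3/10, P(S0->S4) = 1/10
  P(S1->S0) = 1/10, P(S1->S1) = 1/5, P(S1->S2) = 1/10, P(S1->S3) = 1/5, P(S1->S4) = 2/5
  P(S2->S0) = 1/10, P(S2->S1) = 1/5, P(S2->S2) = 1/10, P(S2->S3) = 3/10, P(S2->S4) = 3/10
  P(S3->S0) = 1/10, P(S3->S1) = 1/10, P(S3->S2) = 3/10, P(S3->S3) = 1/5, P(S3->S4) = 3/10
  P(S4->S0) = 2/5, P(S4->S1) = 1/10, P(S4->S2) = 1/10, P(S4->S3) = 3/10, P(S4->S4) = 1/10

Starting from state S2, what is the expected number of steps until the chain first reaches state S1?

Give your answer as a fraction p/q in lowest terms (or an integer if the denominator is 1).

Let h_i = expected steps to first reach S1 from state i.
Boundary: h_S1 = 0.
First-step equations for the other states:
  h_S0 = 1 + 1/5*h_S0 + 3/10*h_S1 + 1/10*h_S2 + 3/10*h_S3 + 1/10*h_S4
  h_S2 = 1 + 1/10*h_S0 + 1/5*h_S1 + 1/10*h_S2 + 3/10*h_S3 + 3/10*h_S4
  h_S3 = 1 + 1/10*h_S0 + 1/10*h_S1 + 3/10*h_S2 + 1/5*h_S3 + 3/10*h_S4
  h_S4 = 1 + 2/5*h_S0 + 1/10*h_S1 + 1/10*h_S2 + 3/10*h_S3 + 1/10*h_S4

Substituting h_S1 = 0 and rearranging gives the linear system (I - Q) h = 1:
  [4/5, -1/10, -3/10, -1/10] . (h_S0, h_S2, h_S3, h_S4) = 1
  [-1/10, 9/10, -3/10, -3/10] . (h_S0, h_S2, h_S3, h_S4) = 1
  [-1/10, -3/10, 4/5, -3/10] . (h_S0, h_S2, h_S3, h_S4) = 1
  [-2/5, -1/10, -3/10, 9/10] . (h_S0, h_S2, h_S3, h_S4) = 1

Solving yields:
  h_S0 = 5500/1061
  h_S2 = 6270/1061
  h_S3 = 6840/1061
  h_S4 = 6600/1061

Starting state is S2, so the expected hitting time is h_S2 = 6270/1061.

Answer: 6270/1061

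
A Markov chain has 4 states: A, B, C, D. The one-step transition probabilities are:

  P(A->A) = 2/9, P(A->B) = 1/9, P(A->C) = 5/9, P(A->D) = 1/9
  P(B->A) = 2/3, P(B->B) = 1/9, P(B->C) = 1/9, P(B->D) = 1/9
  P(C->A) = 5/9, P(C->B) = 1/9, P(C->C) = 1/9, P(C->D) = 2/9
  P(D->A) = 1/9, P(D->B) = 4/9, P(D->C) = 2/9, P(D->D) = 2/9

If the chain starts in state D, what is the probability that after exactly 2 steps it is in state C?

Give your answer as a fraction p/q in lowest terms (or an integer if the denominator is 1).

Computing P^2 by repeated multiplication:
P^1 =
  A: [2/9, 1/9, 5/9, 1/9]
  B: [2/3, 1/9, 1/9, 1/9]
  C: [5/9, 1/9, 1/9, 2/9]
  D: [1/9, 4/9, 2/9, 2/9]
P^2 =
  A: [4/9, 4/27, 2/9, 5/27]
  B: [8/27, 4/27, 34/81, 11/81]
  C: [23/81, 5/27, 31/81, 4/27]
  D: [38/81, 5/27, 5/27, 13/81]

(P^2)[D -> C] = 5/27

Answer: 5/27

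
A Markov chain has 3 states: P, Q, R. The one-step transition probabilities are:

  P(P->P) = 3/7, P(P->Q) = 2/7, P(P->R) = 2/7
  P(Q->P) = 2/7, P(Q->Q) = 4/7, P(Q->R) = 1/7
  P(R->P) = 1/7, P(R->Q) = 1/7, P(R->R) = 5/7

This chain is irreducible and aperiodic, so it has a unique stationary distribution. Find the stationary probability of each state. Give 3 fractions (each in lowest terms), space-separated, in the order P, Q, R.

The stationary distribution satisfies pi = pi * P, i.e.:
  pi_P = 3/7*pi_P + 2/7*pi_Q + 1/7*pi_R
  pi_Q = 2/7*pi_P + 4/7*pi_Q + 1/7*pi_R
  pi_R = 2/7*pi_P + 1/7*pi_Q + 5/7*pi_R
with normalization: pi_P + pi_Q + pi_R = 1.

Using the first 2 balance equations plus normalization, the linear system A*pi = b is:
  [-4/7, 2/7, 1/7] . pi = 0
  [2/7, -3/7, 1/7] . pi = 0
  [1, 1, 1] . pi = 1

Solving yields:
  pi_P = 5/19
  pi_Q = 6/19
  pi_R = 8/19

Verification (pi * P):
  5/19*3/7 + 6/19*2/7 + 8/19*1/7 = 5/19 = pi_P  (ok)
  5/19*2/7 + 6/19*4/7 + 8/19*1/7 = 6/19 = pi_Q  (ok)
  5/19*2/7 + 6/19*1/7 + 8/19*5/7 = 8/19 = pi_R  (ok)

Answer: 5/19 6/19 8/19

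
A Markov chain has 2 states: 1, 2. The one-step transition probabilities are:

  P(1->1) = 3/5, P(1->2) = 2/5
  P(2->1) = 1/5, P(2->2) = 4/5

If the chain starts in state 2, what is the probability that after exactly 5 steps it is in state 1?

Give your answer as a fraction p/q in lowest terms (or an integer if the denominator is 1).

Answer: 1031/3125

Derivation:
Computing P^5 by repeated multiplication:
P^1 =
  1: [3/5, 2/5]
  2: [1/5, 4/5]
P^2 =
  1: [11/25, 14/25]
  2: [7/25, 18/25]
P^3 =
  1: [47/125, 78/125]
  2: [39/125, 86/125]
P^4 =
  1: [219/625, 406/625]
  2: [203/625, 422/625]
P^5 =
  1: [1063/3125, 2062/3125]
  2: [1031/3125, 2094/3125]

(P^5)[2 -> 1] = 1031/3125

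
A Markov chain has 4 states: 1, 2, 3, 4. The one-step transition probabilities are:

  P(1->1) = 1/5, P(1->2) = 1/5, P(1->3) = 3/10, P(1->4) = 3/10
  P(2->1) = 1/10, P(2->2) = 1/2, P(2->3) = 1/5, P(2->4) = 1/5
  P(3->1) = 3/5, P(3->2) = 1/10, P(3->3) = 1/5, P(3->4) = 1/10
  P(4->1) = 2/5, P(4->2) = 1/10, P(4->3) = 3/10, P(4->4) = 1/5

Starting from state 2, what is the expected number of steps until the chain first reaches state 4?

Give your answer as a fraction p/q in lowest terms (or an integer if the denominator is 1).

Let h_i = expected steps to first reach 4 from state i.
Boundary: h_4 = 0.
First-step equations for the other states:
  h_1 = 1 + 1/5*h_1 + 1/5*h_2 + 3/10*h_3 + 3/10*h_4
  h_2 = 1 + 1/10*h_1 + 1/2*h_2 + 1/5*h_3 + 1/5*h_4
  h_3 = 1 + 3/5*h_1 + 1/10*h_2 + 1/5*h_3 + 1/10*h_4

Substituting h_4 = 0 and rearranging gives the linear system (I - Q) h = 1:
  [4/5, -1/5, -3/10] . (h_1, h_2, h_3) = 1
  [-1/10, 1/2, -1/5] . (h_1, h_2, h_3) = 1
  [-3/5, -1/10, 4/5] . (h_1, h_2, h_3) = 1

Solving yields:
  h_1 = 40/9
  h_2 = 850/171
  h_3 = 890/171

Starting state is 2, so the expected hitting time is h_2 = 850/171.

Answer: 850/171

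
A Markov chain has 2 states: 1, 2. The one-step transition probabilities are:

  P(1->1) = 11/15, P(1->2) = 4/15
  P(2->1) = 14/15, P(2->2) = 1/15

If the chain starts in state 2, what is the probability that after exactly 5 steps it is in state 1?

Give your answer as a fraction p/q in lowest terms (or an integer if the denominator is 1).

Computing P^5 by repeated multiplication:
P^1 =
  1: [11/15, 4/15]
  2: [14/15, 1/15]
P^2 =
  1: [59/75, 16/75]
  2: [56/75, 19/75]
P^3 =
  1: [97/125, 28/125]
  2: [98/125, 27/125]
P^4 =
  1: [1459/1875, 416/1875]
  2: [1456/1875, 419/1875]
P^5 =
  1: [7291/9375, 2084/9375]
  2: [7294/9375, 2081/9375]

(P^5)[2 -> 1] = 7294/9375

Answer: 7294/9375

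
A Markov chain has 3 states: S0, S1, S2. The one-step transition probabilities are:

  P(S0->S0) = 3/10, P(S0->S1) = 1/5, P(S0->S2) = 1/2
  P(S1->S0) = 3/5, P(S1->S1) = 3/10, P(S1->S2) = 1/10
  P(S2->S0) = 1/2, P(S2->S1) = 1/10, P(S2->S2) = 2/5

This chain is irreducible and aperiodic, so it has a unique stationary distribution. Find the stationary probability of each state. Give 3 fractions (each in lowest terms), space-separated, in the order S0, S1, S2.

The stationary distribution satisfies pi = pi * P, i.e.:
  pi_S0 = 3/10*pi_S0 + 3/5*pi_S1 + 1/2*pi_S2
  pi_S1 = 1/5*pi_S0 + 3/10*pi_S1 + 1/10*pi_S2
  pi_S2 = 1/2*pi_S0 + 1/10*pi_S1 + 2/5*pi_S2
with normalization: pi_S0 + pi_S1 + pi_S2 = 1.

Using the first 2 balance equations plus normalization, the linear system A*pi = b is:
  [-7/10, 3/5, 1/2] . pi = 0
  [1/5, -7/10, 1/10] . pi = 0
  [1, 1, 1] . pi = 1

Solving yields:
  pi_S0 = 41/95
  pi_S1 = 17/95
  pi_S2 = 37/95

Verification (pi * P):
  41/95*3/10 + 17/95*3/5 + 37/95*1/2 = 41/95 = pi_S0  (ok)
  41/95*1/5 + 17/95*3/10 + 37/95*1/10 = 17/95 = pi_S1  (ok)
  41/95*1/2 + 17/95*1/10 + 37/95*2/5 = 37/95 = pi_S2  (ok)

Answer: 41/95 17/95 37/95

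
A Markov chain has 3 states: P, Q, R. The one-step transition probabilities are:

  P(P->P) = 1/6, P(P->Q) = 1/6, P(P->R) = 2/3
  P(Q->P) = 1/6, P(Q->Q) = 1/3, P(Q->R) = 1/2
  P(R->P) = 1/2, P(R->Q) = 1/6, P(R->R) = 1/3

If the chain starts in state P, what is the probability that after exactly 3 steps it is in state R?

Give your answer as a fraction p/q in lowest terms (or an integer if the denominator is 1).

Computing P^3 by repeated multiplication:
P^1 =
  P: [1/6, 1/6, 2/3]
  Q: [1/6, 1/3, 1/2]
  R: [1/2, 1/6, 1/3]
P^2 =
  P: [7/18, 7/36, 5/12]
  Q: [1/3, 2/9, 4/9]
  R: [5/18, 7/36, 19/36]
P^3 =
  P: [11/36, 43/216, 107/216]
  Q: [17/54, 11/54, 13/27]
  R: [37/108, 43/216, 11/24]

(P^3)[P -> R] = 107/216

Answer: 107/216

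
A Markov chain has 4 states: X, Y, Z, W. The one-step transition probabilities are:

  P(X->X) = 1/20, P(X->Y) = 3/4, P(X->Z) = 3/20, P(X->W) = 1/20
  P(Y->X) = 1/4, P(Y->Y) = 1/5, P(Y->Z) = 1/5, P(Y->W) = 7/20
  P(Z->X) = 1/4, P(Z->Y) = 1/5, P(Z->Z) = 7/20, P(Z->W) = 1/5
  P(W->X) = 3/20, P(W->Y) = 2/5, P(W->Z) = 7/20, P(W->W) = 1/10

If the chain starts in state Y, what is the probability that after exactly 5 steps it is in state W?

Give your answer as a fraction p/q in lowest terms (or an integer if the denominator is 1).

Computing P^5 by repeated multiplication:
P^1 =
  X: [1/20, 3/4, 3/20, 1/20]
  Y: [1/4, 1/5, 1/5, 7/20]
  Z: [1/4, 1/5, 7/20, 1/5]
  W: [3/20, 2/5, 7/20, 1/10]
P^2 =
  X: [47/200, 19/80, 91/400, 3/10]
  Y: [33/200, 163/400, 27/100, 63/400]
  Z: [9/50, 151/400, 27/100, 69/400]
  W: [21/100, 121/400, 13/50, 91/400]
P^3 =
  X: [173/1000, 1557/4000, 2139/8000, 1363/8000]
  Y: [161/800, 1289/4000, 2047/8000, 353/1600]
  Z: [787/4000, 667/2000, 2059/8000, 1699/8000]
  W: [741/4000, 361/1000, 2101/8000, 1529/8000]
P^4 =
  X: [15869/80000, 13169/40000, 20561/80000, 1077/5000]
  Y: [3003/16000, 5677/16000, 20913/80000, 15687/80000]
  Z: [15153/80000, 5611/16000, 417/1600, 7971/40000]
  W: [15507/80000, 27209/80000, 647/2500, 829/4000]
P^5 =
  X: [15103/80000, 563487/1600000, 41751/160000, 316943/1600000]
  Y: [154283/800000, 547913/1600000, 82957/320000, 10273/50000]
  Z: [19219/100000, 550451/1600000, 415223/1600000, 163411/800000]
  W: [76203/400000, 556897/1600000, 83269/320000, 160973/800000]

(P^5)[Y -> W] = 10273/50000

Answer: 10273/50000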